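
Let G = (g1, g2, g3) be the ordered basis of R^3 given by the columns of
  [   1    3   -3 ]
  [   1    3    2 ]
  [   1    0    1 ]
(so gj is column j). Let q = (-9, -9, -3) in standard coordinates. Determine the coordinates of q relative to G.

We seek scalars with c_1 g1 + ... + c_3 g3 = q; equivalently solve M c = q where the columns of M are g1, ..., g3.
Gaussian elimination on [M | q] yields c = (-3, -2, 0).
Check: -3g1 - 2g2 + 0·g3 = (-9, -9, -3).

(-3, -2, 0)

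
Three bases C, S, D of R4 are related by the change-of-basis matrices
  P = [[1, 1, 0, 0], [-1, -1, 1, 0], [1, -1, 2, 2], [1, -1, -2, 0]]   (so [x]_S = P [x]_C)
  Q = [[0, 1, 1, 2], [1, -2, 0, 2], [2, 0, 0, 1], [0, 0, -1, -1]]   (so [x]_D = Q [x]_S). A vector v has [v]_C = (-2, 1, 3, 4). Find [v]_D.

Apply P to get S-coordinates (-1, 4, 11, -9), then Q to get D-coordinates.
The result is [v]_D = (-3, -27, -11, -2).

(-3, -27, -11, -2)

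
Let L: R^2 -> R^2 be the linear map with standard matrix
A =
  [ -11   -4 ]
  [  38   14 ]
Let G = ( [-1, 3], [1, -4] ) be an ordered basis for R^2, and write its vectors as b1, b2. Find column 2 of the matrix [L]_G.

Column 2 of [L]_G is the G-coordinate vector of L(b2).
In standard coordinates L(b2) = A b2 = [5, -18].
Converting to G: [5, -18] = -2b1 + 3b2, so the coordinate vector is [-2, 3].

[-2, 3]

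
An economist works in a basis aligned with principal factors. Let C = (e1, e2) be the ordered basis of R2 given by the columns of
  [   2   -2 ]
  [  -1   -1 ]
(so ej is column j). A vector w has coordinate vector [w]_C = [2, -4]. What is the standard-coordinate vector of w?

[12, 2]

w = M [w]_C, where M has columns e1, e2.
Carrying out the matrix-vector product, w = [12, 2].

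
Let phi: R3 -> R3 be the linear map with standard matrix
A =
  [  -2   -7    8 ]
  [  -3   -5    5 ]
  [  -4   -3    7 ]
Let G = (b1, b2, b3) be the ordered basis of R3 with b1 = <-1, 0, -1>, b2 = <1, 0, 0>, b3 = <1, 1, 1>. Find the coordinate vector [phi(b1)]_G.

<1, -3, -2>

Compute phi(b1) = A b1 = <-6, -2, -3> in standard coordinates.
Then write this in G-coordinates: solve for y in y_1 b1 + ... + y_3 b3 = <-6, -2, -3>.
This gives y = <1, -3, -2>, which is column 1 of [phi]_G.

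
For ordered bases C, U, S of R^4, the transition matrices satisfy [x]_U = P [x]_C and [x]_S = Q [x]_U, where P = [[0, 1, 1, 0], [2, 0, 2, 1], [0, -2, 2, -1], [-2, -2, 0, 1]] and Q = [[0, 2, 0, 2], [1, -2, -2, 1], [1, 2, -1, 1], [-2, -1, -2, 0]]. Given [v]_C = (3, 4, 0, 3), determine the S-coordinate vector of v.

(-4, -3, 22, 5)

First [v]_U = P [v]_C = (4, 9, -11, -11).
Then [v]_S = Q [v]_U = (-4, -3, 22, 5).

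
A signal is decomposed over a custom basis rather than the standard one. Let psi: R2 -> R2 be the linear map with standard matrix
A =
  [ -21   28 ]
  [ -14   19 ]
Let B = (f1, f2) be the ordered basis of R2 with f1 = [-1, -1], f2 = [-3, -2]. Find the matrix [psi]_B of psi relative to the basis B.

[[1, 2], [2, -3]]

With P the matrix whose columns are f1, f2, [psi]_B = P^(-1) A P.
Column by column: psi(f1) = A f1 = [-7, -5]; its B-coordinates [1, 2] give column 1.
Continuing for each basis vector yields [psi]_B = [[1, 2], [2, -3]].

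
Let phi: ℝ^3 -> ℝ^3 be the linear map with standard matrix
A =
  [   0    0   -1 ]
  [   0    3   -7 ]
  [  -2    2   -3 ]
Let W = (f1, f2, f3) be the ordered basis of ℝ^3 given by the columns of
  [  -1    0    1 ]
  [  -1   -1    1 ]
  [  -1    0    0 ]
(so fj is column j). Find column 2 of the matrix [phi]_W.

Column 2 of [phi]_W is the W-coordinate vector of phi(f2).
In standard coordinates phi(f2) = A f2 = [0, -3, -2].
Converting to W: [0, -3, -2] = 2f1 + 3f2 + 2f3, so the coordinate vector is [2, 3, 2].

[2, 3, 2]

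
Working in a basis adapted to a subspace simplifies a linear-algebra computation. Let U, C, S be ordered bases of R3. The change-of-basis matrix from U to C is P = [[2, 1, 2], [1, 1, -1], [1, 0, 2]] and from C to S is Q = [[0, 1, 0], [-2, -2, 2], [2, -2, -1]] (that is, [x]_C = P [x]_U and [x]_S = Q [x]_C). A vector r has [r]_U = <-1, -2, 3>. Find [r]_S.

First [r]_C = P [r]_U = <2, -6, 5>.
Then [r]_S = Q [r]_C = <-6, 18, 11>.

<-6, 18, 11>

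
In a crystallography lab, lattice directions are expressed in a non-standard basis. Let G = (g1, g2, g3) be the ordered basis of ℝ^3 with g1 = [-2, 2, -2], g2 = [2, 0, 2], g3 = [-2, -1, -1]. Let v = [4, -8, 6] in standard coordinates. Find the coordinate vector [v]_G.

[-3, 1, 2]

Write v = c_1 g1 + ... + c_3 g3 and solve for the c_i.
Row-reducing the augmented matrix [M | v] gives c = (-3, 1, 2).
Check: -3g1 + g2 + 2g3 = [4, -8, 6].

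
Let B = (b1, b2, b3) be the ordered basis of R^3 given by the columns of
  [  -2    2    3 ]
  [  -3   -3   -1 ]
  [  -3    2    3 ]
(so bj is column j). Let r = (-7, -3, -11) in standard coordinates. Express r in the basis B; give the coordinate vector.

Write r = c_1 b1 + ... + c_3 b3 and solve for the c_i.
Row-reducing the augmented matrix [M | r] gives c = (4, -4, 3).
Check: 4b1 - 4b2 + 3b3 = (-7, -3, -11).

(4, -4, 3)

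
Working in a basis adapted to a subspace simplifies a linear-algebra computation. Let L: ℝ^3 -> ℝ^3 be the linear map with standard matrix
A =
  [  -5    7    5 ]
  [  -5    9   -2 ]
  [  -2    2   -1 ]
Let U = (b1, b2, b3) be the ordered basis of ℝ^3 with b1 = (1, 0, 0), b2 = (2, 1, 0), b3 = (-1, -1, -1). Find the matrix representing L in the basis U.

With P the matrix whose columns are b1, ..., b3, [L]_U = P^(-1) A P.
Column by column: L(b1) = A b1 = (-5, -5, -2); its U-coordinates (3, -3, 2) give column 1.
Continuing for each basis vector yields [L]_U = [[3, -3, -2], [-3, 1, -3], [2, 2, -1]].

[[3, -3, -2], [-3, 1, -3], [2, 2, -1]]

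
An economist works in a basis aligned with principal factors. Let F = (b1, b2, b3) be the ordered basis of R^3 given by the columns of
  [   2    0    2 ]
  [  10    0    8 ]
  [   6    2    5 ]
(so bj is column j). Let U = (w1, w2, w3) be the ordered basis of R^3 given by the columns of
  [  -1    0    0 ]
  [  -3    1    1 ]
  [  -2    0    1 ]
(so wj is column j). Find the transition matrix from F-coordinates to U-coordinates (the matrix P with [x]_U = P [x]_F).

[[-2, 0, -2], [2, -2, 1], [2, 2, 1]]

Take x = bj: its F-coordinates are the j-th standard unit vector, so P e_j — column j of P — equals [bj]_U.
b1 = -2w1 + 2w2 + 2w3, giving column 1 = <-2, 2, 2>; repeating for each j gives P = [[-2, 0, -2], [2, -2, 1], [2, 2, 1]].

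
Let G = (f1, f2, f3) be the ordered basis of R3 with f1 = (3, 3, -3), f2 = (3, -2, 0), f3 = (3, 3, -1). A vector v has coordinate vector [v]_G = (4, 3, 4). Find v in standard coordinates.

(33, 18, -16)

The coordinates say v = 4f1 + 3f2 + 4f3; adding the scaled basis vectors gives (33, 18, -16).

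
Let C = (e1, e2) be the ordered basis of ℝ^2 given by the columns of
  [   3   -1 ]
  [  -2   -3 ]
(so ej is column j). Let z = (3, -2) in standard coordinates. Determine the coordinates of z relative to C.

We seek scalars with c_1 e1 + c_2 e2 = z; equivalently solve M c = z where the columns of M are e1, e2.
System: 3c_1 - c_2 = 3, -2c_1 - 3c_2 = -2; solving gives c_1 = 1, c_2 = 0.
Check: e1 + 0·e2 = (3, -2).

(1, 0)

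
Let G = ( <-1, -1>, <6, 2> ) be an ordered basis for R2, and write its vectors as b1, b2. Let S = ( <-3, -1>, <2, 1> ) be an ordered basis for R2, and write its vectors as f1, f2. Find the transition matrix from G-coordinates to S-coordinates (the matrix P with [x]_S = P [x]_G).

[[-1, -2], [-2, 0]]

Let M have columns bj and N have columns fj. Then for every x, N [x]_S = x = M [x]_G, so P = N^(-1) M.
Since det N = -1, N^(-1) has integer entries; multiplying gives P = [[-1, -2], [-2, 0]].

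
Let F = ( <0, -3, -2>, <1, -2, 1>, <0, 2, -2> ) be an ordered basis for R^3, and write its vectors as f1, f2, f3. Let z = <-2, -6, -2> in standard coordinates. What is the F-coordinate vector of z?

[z]_F is the unique c with M c = z, where M has columns f1, ..., f3.
Row-reducing the augmented matrix [M | z] gives c = (2, -2, -2).
Check: 2f1 - 2f2 - 2f3 = <-2, -6, -2>.

<2, -2, -2>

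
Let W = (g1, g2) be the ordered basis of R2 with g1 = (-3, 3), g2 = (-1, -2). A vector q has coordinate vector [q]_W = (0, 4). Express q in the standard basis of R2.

(-4, -8)

By definition q = 0·g1 + 4g2.
Summing componentwise gives (-4, -8).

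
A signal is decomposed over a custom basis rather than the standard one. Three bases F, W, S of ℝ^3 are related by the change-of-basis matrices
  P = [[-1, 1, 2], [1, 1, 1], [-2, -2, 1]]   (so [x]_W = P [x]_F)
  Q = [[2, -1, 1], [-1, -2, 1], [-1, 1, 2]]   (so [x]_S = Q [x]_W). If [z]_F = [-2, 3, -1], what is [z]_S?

[3, -6, -9]

Apply P to get W-coordinates [3, 0, -3], then Q to get S-coordinates.
The result is [z]_S = [3, -6, -9].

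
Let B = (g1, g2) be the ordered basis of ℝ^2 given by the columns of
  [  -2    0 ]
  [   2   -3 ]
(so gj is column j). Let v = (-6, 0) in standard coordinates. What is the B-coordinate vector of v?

(3, 2)

We seek scalars with c_1 g1 + c_2 g2 = v; equivalently solve M c = v where the columns of M are g1, g2.
System: -2c_1 + 0c_2 = -6, 2c_1 - 3c_2 = 0; solving gives c_1 = 3, c_2 = 2.
Check: 3g1 + 2g2 = (-6, 0).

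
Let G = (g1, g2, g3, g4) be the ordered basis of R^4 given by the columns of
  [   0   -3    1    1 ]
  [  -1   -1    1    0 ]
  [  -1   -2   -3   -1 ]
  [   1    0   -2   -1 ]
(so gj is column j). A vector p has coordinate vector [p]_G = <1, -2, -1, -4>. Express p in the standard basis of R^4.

p = M [p]_G, where M has columns g1, ..., g4.
Carrying out the matrix-vector product, p = <1, 0, 10, 7>.

<1, 0, 10, 7>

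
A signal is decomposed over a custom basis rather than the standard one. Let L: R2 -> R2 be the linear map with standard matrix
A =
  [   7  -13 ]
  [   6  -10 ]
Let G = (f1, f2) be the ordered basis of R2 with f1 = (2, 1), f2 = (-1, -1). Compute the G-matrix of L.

Let P have columns f1, f2. Then [L]_G = P^(-1) A P.
Here det P = -1, so P^(-1) is integer; computing A P first and then P^(-1)(A P) gives [[-1, 2], [-3, -2]].

[[-1, 2], [-3, -2]]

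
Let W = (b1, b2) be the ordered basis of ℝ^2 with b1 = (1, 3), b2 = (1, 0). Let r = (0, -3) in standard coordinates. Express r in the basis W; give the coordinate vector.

(-1, 1)

Write r = c_1 b1 + c_2 b2 and solve for the c_i.
System: c_1 + c_2 = 0, 3c_1 + 0c_2 = -3; solving gives c_1 = -1, c_2 = 1.
Check: -b1 + b2 = (0, -3).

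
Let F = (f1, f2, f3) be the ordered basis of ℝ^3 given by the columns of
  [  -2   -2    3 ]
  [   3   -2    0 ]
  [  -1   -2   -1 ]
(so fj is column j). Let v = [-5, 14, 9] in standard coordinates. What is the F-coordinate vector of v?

We seek scalars with c_1 f1 + ... + c_3 f3 = v; equivalently solve M c = v where the columns of M are f1, ..., f3.
Solving this 3x3 system gives c = (2, -4, -3).
Check: 2f1 - 4f2 - 3f3 = [-5, 14, 9].

[2, -4, -3]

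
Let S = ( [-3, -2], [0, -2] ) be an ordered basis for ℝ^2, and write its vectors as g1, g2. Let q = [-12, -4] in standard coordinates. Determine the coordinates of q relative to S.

[4, -2]

[q]_S is the unique c with M c = q, where M has columns g1, g2.
System: -3c_1 + 0c_2 = -12, -2c_1 - 2c_2 = -4; solving gives c_1 = 4, c_2 = -2.
Check: 4g1 - 2g2 = [-12, -4].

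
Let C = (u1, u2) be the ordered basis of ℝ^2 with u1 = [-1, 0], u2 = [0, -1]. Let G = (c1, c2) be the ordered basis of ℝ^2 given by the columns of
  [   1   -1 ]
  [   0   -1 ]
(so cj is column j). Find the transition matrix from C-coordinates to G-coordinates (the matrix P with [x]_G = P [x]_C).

[[-1, 1], [0, 1]]

Take x = uj: its C-coordinates are the j-th standard unit vector, so P e_j — column j of P — equals [uj]_G.
u1 = -c1 + 0·c2, giving column 1 = [-1, 0]; repeating for each j gives P = [[-1, 1], [0, 1]].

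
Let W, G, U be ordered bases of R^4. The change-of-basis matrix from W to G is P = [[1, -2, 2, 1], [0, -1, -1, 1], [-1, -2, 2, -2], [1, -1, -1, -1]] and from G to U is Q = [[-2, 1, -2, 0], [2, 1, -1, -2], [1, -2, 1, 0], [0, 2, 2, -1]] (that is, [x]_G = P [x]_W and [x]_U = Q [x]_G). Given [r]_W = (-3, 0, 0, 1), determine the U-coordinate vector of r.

(3, 4, -3, 8)

First [r]_G = P [r]_W = (-2, 1, 1, -4).
Then [r]_U = Q [r]_G = (3, 4, -3, 8).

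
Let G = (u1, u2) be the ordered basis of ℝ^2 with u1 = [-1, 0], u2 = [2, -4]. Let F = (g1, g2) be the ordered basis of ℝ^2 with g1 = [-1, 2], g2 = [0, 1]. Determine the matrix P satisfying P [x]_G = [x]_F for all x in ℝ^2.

Take x = uj: its G-coordinates are the j-th standard unit vector, so P e_j — column j of P — equals [uj]_F.
u1 = g1 - 2g2, giving column 1 = [1, -2]; repeating for each j gives P = [[1, -2], [-2, 0]].

[[1, -2], [-2, 0]]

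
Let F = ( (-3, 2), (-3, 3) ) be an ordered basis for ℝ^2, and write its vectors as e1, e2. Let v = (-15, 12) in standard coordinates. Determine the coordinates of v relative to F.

Write v = c_1 e1 + c_2 e2 and solve for the c_i.
System: -3c_1 - 3c_2 = -15, 2c_1 + 3c_2 = 12; solving gives c_1 = 3, c_2 = 2.
Check: 3e1 + 2e2 = (-15, 12).

(3, 2)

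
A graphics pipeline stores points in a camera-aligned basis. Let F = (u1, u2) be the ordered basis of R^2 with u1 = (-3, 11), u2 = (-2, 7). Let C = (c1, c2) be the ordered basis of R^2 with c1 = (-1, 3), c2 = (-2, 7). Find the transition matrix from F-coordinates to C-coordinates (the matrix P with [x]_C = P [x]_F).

Let M have columns uj and N have columns cj. Then for every x, N [x]_C = x = M [x]_F, so P = N^(-1) M.
Since det N = -1, N^(-1) has integer entries; multiplying gives P = [[-1, 0], [2, 1]].

[[-1, 0], [2, 1]]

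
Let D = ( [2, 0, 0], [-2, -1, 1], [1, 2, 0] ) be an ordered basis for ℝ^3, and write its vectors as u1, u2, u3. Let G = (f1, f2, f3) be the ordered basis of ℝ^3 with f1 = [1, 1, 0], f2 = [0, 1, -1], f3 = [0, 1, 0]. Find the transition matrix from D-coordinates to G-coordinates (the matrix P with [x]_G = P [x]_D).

Let M have columns uj and N have columns fj. Then for every x, N [x]_G = x = M [x]_D, so P = N^(-1) M.
Since det N = 1, N^(-1) has integer entries; multiplying gives P = [[2, -2, 1], [0, -1, 0], [-2, 2, 1]].

[[2, -2, 1], [0, -1, 0], [-2, 2, 1]]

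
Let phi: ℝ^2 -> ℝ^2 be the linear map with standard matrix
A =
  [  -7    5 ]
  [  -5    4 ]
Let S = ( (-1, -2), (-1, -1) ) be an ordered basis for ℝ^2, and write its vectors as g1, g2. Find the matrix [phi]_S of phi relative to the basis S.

Let P have columns g1, g2. Then [phi]_S = P^(-1) A P.
Here det P = -1, so P^(-1) is integer; computing A P first and then P^(-1)(A P) gives [[0, 1], [3, -3]].

[[0, 1], [3, -3]]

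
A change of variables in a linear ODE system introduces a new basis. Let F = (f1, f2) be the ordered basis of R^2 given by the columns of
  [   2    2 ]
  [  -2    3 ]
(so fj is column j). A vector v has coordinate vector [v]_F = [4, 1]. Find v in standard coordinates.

v = M [v]_F, where M has columns f1, f2.
Carrying out the matrix-vector product, v = [10, -5].

[10, -5]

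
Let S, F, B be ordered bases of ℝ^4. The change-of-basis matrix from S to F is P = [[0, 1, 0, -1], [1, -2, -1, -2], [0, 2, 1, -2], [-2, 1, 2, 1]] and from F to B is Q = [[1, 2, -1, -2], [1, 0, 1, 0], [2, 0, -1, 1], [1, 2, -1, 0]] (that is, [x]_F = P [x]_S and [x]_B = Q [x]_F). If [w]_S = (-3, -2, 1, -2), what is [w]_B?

(-1, 1, 3, 7)

First [w]_F = P [w]_S = (0, 4, 1, 4).
Then [w]_B = Q [w]_F = (-1, 1, 3, 7).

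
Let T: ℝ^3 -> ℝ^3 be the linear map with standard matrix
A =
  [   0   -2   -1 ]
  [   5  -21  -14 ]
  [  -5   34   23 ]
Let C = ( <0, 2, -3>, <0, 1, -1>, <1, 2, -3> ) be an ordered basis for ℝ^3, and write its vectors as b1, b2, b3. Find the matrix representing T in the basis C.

[[2, -3, 2], [-2, 1, 3], [-1, -1, -1]]

With P the matrix whose columns are b1, ..., b3, [T]_C = P^(-1) A P.
Column by column: T(b1) = A b1 = <-1, 0, -1>; its C-coordinates <2, -2, -1> give column 1.
Continuing for each basis vector yields [T]_C = [[2, -3, 2], [-2, 1, 3], [-1, -1, -1]].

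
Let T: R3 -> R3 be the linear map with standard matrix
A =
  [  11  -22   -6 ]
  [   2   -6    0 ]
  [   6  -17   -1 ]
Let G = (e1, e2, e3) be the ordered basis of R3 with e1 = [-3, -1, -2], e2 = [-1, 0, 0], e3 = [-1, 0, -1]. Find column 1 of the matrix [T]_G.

Column 1 of [T]_G is the G-coordinate vector of T(e1).
In standard coordinates T(e1) = A e1 = [1, 0, 1].
Converting to G: [1, 0, 1] = 0·e1 + 0·e2 - e3, so the coordinate vector is [0, 0, -1].

[0, 0, -1]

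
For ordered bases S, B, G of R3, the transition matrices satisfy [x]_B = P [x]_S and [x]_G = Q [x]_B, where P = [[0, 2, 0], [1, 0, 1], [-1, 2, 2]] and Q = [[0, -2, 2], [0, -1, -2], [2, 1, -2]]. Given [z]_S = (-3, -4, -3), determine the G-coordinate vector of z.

(-10, 28, 0)

Apply P to get B-coordinates (-8, -6, -11), then Q to get G-coordinates.
The result is [z]_G = (-10, 28, 0).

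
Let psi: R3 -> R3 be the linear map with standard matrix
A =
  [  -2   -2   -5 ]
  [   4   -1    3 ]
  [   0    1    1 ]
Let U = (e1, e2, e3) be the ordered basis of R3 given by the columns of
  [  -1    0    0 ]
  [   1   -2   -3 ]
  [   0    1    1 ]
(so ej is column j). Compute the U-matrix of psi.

Let P have columns e1, ..., e3. Then [psi]_U = P^(-1) A P.
Here det P = -1, so P^(-1) is integer; computing A P first and then P^(-1)(A P) gives [[0, 1, -1], [-2, 1, 1], [3, -2, -3]].

[[0, 1, -1], [-2, 1, 1], [3, -2, -3]]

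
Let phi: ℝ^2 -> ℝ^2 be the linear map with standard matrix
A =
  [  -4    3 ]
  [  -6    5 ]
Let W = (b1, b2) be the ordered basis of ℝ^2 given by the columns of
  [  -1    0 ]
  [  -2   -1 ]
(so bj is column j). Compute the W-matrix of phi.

Let P have columns b1, b2. Then [phi]_W = P^(-1) A P.
Here det P = 1, so P^(-1) is integer; computing A P first and then P^(-1)(A P) gives [[2, 3], [0, -1]].

[[2, 3], [0, -1]]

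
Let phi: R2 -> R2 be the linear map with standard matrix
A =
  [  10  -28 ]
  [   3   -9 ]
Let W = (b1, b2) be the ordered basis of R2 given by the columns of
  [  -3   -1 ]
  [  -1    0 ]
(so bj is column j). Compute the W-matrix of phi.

[[0, 3], [2, 1]]

The j-th column of [phi]_W is [phi(bj)]_W.
phi(b1) = A b1 = [-2, 0] = 0·b1 + 2b2, so column 1 is [0, 2].
Repeating for b2 and assembling the columns gives [[0, 3], [2, 1]].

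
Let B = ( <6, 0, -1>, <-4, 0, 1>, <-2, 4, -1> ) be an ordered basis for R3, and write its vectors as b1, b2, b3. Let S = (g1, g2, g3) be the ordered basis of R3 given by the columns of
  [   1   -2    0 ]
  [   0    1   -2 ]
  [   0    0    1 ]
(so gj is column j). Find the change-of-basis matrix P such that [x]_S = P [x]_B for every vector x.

[[2, 0, 2], [-2, 2, 2], [-1, 1, -1]]

Take x = bj: its B-coordinates are the j-th standard unit vector, so P e_j — column j of P — equals [bj]_S.
b1 = 2g1 - 2g2 - g3, giving column 1 = <2, -2, -1>; repeating for each j gives P = [[2, 0, 2], [-2, 2, 2], [-1, 1, -1]].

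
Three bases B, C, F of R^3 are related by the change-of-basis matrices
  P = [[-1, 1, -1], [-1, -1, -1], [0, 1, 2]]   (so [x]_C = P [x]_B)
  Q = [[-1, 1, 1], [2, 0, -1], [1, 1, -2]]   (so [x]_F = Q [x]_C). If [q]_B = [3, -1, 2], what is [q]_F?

First [q]_C = P [q]_B = [-6, -4, 3].
Then [q]_F = Q [q]_C = [5, -15, -16].

[5, -15, -16]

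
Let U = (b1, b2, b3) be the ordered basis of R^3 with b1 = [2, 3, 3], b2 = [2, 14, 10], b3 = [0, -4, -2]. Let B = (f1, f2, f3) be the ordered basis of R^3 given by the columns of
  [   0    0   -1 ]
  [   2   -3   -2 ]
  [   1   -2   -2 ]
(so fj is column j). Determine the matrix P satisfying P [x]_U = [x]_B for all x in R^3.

[[1, 2, -2], [1, -2, 0], [-2, -2, 0]]

Column j of P is [bj]_B, since P maps U-coordinates to B-coordinates.
Expressing b1 in B: b1 = f1 + f2 - 2f3, so column 1 of P is [1, 1, -2].
Doing the same for each bj gives P = [[1, 2, -2], [1, -2, 0], [-2, -2, 0]].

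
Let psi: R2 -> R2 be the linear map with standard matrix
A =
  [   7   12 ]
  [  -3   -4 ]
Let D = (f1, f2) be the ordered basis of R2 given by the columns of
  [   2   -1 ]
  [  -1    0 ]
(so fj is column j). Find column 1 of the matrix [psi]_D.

(2, 2)

Compute psi(f1) = A f1 = (2, -2) in standard coordinates.
Then write this in D-coordinates: solve for y in y_1 f1 + y_2 f2 = (2, -2).
This gives y = (2, 2), which is column 1 of [psi]_D.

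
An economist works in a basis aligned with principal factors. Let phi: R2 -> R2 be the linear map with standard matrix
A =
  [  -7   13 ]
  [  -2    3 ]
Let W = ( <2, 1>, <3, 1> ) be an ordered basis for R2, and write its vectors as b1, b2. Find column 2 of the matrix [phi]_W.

Compute phi(b2) = A b2 = <-8, -3> in standard coordinates.
Then write this in W-coordinates: solve for y in y_1 b1 + y_2 b2 = <-8, -3>.
This gives y = <-1, -2>, which is column 2 of [phi]_W.

<-1, -2>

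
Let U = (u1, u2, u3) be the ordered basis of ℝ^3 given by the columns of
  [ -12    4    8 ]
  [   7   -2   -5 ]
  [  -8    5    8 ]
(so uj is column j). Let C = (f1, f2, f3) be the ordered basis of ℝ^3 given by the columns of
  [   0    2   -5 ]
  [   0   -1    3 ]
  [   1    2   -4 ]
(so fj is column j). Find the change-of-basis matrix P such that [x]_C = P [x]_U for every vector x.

Take x = uj: its U-coordinates are the j-th standard unit vector, so P e_j — column j of P — equals [uj]_C.
u1 = 2f1 - f2 + 2f3, giving column 1 = [2, -1, 2]; repeating for each j gives P = [[2, 1, 2], [-1, 2, -1], [2, 0, -2]].

[[2, 1, 2], [-1, 2, -1], [2, 0, -2]]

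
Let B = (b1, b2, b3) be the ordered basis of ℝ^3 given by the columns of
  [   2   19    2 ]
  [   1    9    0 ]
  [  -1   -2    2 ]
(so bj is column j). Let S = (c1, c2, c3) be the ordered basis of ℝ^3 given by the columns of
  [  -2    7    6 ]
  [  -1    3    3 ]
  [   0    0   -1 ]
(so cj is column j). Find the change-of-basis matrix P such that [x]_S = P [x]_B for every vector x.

[[2, 0, 0], [0, 1, 2], [1, 2, -2]]

Column j of P is [bj]_S, since P maps B-coordinates to S-coordinates.
Expressing b1 in S: b1 = 2c1 + 0·c2 + c3, so column 1 of P is <2, 0, 1>.
Doing the same for each bj gives P = [[2, 0, 0], [0, 1, 2], [1, 2, -2]].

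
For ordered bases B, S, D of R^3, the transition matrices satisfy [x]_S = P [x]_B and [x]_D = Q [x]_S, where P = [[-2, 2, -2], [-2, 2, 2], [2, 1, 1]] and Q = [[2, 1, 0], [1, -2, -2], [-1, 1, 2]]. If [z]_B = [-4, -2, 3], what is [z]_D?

First [z]_S = P [z]_B = [-2, 10, -7].
Then [z]_D = Q [z]_S = [6, -8, -2].

[6, -8, -2]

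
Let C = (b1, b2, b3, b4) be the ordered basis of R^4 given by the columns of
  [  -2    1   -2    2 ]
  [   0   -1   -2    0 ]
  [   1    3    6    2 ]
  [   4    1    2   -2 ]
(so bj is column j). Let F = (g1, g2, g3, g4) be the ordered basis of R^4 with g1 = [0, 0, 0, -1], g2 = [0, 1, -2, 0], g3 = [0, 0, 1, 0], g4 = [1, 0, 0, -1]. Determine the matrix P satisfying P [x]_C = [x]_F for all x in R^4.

Let M have columns bj and N have columns gj. Then for every x, N [x]_F = x = M [x]_C, so P = N^(-1) M.
Since det N = 1, N^(-1) has integer entries; multiplying gives P = [[-2, -2, 0, 0], [0, -1, -2, 0], [1, 1, 2, 2], [-2, 1, -2, 2]].

[[-2, -2, 0, 0], [0, -1, -2, 0], [1, 1, 2, 2], [-2, 1, -2, 2]]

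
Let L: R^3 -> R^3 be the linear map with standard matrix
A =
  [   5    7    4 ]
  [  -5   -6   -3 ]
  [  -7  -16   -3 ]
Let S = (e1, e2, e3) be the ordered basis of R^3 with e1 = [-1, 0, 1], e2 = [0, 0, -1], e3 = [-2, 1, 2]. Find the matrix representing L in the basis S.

The j-th column of [L]_S is [L(ej)]_S.
L(e1) = A e1 = [-1, 2, 4] = -3e1 - 3e2 + 2e3, so column 1 is [-3, -3, 2].
Repeating for e2, e3 and assembling the columns gives [[-3, -2, -1], [-3, 1, 3], [2, 3, -2]].

[[-3, -2, -1], [-3, 1, 3], [2, 3, -2]]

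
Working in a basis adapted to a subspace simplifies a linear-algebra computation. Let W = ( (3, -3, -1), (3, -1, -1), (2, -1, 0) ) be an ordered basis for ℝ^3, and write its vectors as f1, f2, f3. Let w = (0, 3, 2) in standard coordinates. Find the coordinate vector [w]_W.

We seek scalars with c_1 f1 + ... + c_3 f3 = w; equivalently solve M c = w where the columns of M are f1, ..., f3.
Gaussian elimination on [M | w] yields c = (-2, 0, 3).
Check: -2f1 + 0·f2 + 3f3 = (0, 3, 2).

(-2, 0, 3)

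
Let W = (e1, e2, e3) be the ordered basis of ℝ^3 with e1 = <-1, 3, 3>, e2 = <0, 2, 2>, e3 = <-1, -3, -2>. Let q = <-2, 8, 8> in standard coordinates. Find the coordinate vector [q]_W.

[q]_W is the unique c with M c = q, where M has columns e1, ..., e3.
Gaussian elimination on [M | q] yields c = (2, 1, 0).
Check: 2e1 + e2 + 0·e3 = <-2, 8, 8>.

<2, 1, 0>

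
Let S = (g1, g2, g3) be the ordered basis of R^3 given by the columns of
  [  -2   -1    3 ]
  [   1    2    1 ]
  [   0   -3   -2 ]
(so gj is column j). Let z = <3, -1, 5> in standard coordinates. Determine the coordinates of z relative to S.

[z]_S is the unique c with M c = z, where M has columns g1, ..., g3.
Gaussian elimination on [M | z] yields c = (3, -3, 2).
Check: 3g1 - 3g2 + 2g3 = <3, -1, 5>.

<3, -3, 2>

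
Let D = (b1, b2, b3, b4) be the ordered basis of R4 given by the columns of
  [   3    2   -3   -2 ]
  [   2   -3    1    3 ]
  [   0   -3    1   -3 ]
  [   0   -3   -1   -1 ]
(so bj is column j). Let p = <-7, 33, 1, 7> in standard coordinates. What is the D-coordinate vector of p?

<4, -4, 1, 4>

We seek scalars with c_1 b1 + ... + c_4 b4 = p; equivalently solve M c = p where the columns of M are b1, ..., b4.
Gaussian elimination on [M | p] yields c = (4, -4, 1, 4).
Check: 4b1 - 4b2 + b3 + 4b4 = <-7, 33, 1, 7>.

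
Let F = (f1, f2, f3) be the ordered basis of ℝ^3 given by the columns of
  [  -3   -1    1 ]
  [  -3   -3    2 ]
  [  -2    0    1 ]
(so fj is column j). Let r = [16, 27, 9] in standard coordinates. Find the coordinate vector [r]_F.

Write r = c_1 f1 + ... + c_3 f3 and solve for the c_i.
Solving this 3x3 system gives c = (-3, -4, 3).
Check: -3f1 - 4f2 + 3f3 = [16, 27, 9].

[-3, -4, 3]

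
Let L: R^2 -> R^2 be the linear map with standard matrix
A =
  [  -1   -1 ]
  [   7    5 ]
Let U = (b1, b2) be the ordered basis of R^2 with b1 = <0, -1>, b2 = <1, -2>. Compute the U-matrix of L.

[[3, 1], [1, 1]]

Let P have columns b1, b2. Then [L]_U = P^(-1) A P.
Here det P = 1, so P^(-1) is integer; computing A P first and then P^(-1)(A P) gives [[3, 1], [1, 1]].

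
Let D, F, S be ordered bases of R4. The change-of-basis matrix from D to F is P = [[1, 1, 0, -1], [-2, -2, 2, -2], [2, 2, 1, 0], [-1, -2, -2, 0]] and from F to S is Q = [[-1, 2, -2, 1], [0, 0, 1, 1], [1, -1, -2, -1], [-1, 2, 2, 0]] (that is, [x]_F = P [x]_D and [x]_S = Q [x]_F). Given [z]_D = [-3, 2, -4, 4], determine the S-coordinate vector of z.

[-4, 1, 14, -35]

First [z]_F = P [z]_D = [-5, -14, -6, 7].
Then [z]_S = Q [z]_F = [-4, 1, 14, -35].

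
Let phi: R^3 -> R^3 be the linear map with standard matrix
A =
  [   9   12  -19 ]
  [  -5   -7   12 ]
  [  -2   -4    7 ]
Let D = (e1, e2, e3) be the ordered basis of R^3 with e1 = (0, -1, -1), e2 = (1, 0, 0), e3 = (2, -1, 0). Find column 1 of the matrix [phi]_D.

(3, 3, 2)

Column 1 of [phi]_D is the D-coordinate vector of phi(e1).
In standard coordinates phi(e1) = A e1 = (7, -5, -3).
Converting to D: (7, -5, -3) = 3e1 + 3e2 + 2e3, so the coordinate vector is (3, 3, 2).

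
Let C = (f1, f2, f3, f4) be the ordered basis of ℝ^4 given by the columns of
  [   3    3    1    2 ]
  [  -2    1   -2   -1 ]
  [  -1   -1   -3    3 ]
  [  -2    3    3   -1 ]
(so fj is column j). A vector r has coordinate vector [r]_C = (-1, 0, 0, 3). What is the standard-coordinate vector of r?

(3, -1, 10, -1)

r = M [r]_C, where M has columns f1, ..., f4.
Carrying out the matrix-vector product, r = (3, -1, 10, -1).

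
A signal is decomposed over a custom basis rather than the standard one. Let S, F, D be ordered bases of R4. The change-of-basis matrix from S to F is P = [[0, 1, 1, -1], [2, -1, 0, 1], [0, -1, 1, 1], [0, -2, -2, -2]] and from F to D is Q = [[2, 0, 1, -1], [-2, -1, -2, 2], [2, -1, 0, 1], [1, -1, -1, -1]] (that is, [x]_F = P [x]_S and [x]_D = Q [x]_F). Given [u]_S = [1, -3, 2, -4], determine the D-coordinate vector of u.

First [u]_F = P [u]_S = [3, 1, 1, 10].
Then [u]_D = Q [u]_F = [-3, 11, 15, -9].

[-3, 11, 15, -9]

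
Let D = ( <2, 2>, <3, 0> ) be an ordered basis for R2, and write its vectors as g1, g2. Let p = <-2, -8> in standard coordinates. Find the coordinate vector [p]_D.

Write p = c_1 g1 + c_2 g2 and solve for the c_i.
System: 2c_1 + 3c_2 = -2, 2c_1 + 0c_2 = -8; solving gives c_1 = -4, c_2 = 2.
Check: -4g1 + 2g2 = <-2, -8>.

<-4, 2>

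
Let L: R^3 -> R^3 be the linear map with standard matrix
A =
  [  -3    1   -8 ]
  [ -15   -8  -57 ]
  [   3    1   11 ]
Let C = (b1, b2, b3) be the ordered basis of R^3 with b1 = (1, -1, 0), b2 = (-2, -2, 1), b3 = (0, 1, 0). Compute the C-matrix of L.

Let P have columns b1, ..., b3. Then [L]_C = P^(-1) A P.
Here det P = -1, so P^(-1) is integer; computing A P first and then P^(-1)(A P) gives [[0, 2, 3], [2, 3, 1], [-3, -3, -3]].

[[0, 2, 3], [2, 3, 1], [-3, -3, -3]]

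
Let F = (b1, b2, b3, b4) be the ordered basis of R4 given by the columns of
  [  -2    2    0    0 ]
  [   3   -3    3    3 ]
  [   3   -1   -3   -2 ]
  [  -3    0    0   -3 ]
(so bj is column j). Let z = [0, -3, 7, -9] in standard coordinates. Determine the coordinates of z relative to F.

We seek scalars with c_1 b1 + ... + c_4 b4 = z; equivalently solve M c = z where the columns of M are b1, ..., b4.
Gaussian elimination on [M | z] yields c = (1, 1, -3, 2).
Check: b1 + b2 - 3b3 + 2b4 = [0, -3, 7, -9].

[1, 1, -3, 2]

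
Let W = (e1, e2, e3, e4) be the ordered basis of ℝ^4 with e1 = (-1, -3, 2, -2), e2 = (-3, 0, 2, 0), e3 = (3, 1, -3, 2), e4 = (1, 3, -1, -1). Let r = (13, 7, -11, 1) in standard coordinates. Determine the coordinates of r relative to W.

Write r = c_1 e1 + ... + c_4 e4 and solve for the c_i.
Row-reducing the augmented matrix [M | r] gives c = (2, 0, 4, 3).
Check: 2e1 + 0·e2 + 4e3 + 3e4 = (13, 7, -11, 1).

(2, 0, 4, 3)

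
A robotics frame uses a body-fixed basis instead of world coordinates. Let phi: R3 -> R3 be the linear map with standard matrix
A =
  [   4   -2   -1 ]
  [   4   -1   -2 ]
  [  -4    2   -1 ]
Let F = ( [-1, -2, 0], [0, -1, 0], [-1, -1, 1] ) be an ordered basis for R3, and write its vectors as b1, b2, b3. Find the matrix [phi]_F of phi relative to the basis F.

[[0, 0, 2], [2, 1, 0], [0, -2, 1]]

The j-th column of [phi]_F is [phi(bj)]_F.
phi(b1) = A b1 = [0, -2, 0] = 0·b1 + 2b2 + 0·b3, so column 1 is [0, 2, 0].
Repeating for b2, b3 and assembling the columns gives [[0, 0, 2], [2, 1, 0], [0, -2, 1]].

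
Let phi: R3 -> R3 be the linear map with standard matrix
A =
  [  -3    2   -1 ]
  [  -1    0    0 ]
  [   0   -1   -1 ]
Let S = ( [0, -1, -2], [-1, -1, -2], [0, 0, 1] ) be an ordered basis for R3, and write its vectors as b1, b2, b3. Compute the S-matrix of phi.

[[0, 2, -1], [0, -3, 1], [3, 1, -1]]

Let P have columns b1, ..., b3. Then [phi]_S = P^(-1) A P.
Here det P = -1, so P^(-1) is integer; computing A P first and then P^(-1)(A P) gives [[0, 2, -1], [0, -3, 1], [3, 1, -1]].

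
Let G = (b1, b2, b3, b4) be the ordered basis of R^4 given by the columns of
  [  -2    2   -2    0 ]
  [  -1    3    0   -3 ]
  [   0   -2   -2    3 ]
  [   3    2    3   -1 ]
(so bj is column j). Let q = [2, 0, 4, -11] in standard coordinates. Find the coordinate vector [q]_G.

[0, -2, -3, -2]

We seek scalars with c_1 b1 + ... + c_4 b4 = q; equivalently solve M c = q where the columns of M are b1, ..., b4.
Row-reducing the augmented matrix [M | q] gives c = (0, -2, -3, -2).
Check: 0·b1 - 2b2 - 3b3 - 2b4 = [2, 0, 4, -11].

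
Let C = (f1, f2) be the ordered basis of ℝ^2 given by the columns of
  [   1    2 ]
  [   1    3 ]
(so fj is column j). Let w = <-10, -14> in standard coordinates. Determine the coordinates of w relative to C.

<-2, -4>

We seek scalars with c_1 f1 + c_2 f2 = w; equivalently solve M c = w where the columns of M are f1, f2.
System: c_1 + 2c_2 = -10, c_1 + 3c_2 = -14; solving gives c_1 = -2, c_2 = -4.
Check: -2f1 - 4f2 = <-10, -14>.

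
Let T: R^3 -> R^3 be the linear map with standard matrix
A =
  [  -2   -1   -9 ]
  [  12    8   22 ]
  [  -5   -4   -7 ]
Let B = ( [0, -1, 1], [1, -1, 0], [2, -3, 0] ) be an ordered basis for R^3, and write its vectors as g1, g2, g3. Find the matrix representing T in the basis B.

Let P have columns g1, ..., g3. Then [T]_B = P^(-1) A P.
Here det P = -1, so P^(-1) is integer; computing A P first and then P^(-1)(A P) gives [[-3, -1, 2], [-2, 3, 1], [-3, -2, -1]].

[[-3, -1, 2], [-2, 3, 1], [-3, -2, -1]]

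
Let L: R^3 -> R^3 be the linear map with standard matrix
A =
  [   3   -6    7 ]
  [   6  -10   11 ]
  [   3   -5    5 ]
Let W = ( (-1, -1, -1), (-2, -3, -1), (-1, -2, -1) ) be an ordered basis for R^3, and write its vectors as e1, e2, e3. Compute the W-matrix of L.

Let P have columns e1, ..., e3. Then [L]_W = P^(-1) A P.
Here det P = -1, so P^(-1) is integer; computing A P first and then P^(-1)(A P) gives [[0, -2, -1], [1, -1, 0], [2, -1, -1]].

[[0, -2, -1], [1, -1, 0], [2, -1, -1]]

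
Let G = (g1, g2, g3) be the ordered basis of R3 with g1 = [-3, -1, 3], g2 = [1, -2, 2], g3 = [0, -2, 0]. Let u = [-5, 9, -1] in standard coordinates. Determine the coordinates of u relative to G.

[1, -2, -3]

We seek scalars with c_1 g1 + ... + c_3 g3 = u; equivalently solve M c = u where the columns of M are g1, ..., g3.
Solving this 3x3 system gives c = (1, -2, -3).
Check: g1 - 2g2 - 3g3 = [-5, 9, -1].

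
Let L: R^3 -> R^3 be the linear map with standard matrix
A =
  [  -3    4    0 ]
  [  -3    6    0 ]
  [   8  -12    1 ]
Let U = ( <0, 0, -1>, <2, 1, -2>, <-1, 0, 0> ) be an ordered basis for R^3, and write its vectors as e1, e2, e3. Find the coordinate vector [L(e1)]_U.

<1, 0, 0>

Column 1 of [L]_U is the U-coordinate vector of L(e1).
In standard coordinates L(e1) = A e1 = <0, 0, -1>.
Converting to U: <0, 0, -1> = e1 + 0·e2 + 0·e3, so the coordinate vector is <1, 0, 0>.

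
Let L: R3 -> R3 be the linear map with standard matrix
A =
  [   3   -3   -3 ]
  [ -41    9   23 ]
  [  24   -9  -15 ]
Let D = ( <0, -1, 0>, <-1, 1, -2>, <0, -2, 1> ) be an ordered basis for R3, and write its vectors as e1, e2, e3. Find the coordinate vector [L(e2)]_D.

<2, 0, -3>

Column 2 of [L]_D is the D-coordinate vector of L(e2).
In standard coordinates L(e2) = A e2 = <0, 4, -3>.
Converting to D: <0, 4, -3> = 2e1 + 0·e2 - 3e3, so the coordinate vector is <2, 0, -3>.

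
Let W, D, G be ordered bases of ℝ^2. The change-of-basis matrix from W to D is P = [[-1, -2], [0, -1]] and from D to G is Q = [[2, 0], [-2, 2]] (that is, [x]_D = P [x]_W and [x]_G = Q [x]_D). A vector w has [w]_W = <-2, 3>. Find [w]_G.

Apply P to get D-coordinates <-4, -3>, then Q to get G-coordinates.
The result is [w]_G = <-8, 2>.

<-8, 2>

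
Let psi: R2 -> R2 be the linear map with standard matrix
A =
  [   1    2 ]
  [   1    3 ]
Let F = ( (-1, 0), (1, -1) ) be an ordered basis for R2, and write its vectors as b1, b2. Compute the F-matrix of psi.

[[2, 3], [1, 2]]

With P the matrix whose columns are b1, b2, [psi]_F = P^(-1) A P.
Column by column: psi(b1) = A b1 = (-1, -1); its F-coordinates (2, 1) give column 1.
Continuing for each basis vector yields [psi]_F = [[2, 3], [1, 2]].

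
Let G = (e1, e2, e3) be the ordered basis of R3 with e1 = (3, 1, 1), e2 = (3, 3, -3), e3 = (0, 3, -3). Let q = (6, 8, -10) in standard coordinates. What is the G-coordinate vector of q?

Write q = c_1 e1 + ... + c_3 e3 and solve for the c_i.
Solving this 3x3 system gives c = (-1, 3, 0).
Check: -e1 + 3e2 + 0·e3 = (6, 8, -10).

(-1, 3, 0)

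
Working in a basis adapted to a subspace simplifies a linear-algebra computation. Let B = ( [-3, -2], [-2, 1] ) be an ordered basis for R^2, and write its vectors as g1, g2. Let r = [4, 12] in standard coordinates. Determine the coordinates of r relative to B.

[-4, 4]

[r]_B is the unique c with M c = r, where M has columns g1, g2.
System: -3c_1 - 2c_2 = 4, -2c_1 + c_2 = 12; solving gives c_1 = -4, c_2 = 4.
Check: -4g1 + 4g2 = [4, 12].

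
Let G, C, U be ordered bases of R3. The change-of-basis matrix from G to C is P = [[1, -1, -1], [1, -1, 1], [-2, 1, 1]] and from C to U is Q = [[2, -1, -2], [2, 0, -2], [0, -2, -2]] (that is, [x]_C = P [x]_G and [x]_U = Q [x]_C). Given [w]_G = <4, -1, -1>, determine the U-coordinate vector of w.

<28, 32, 12>

First [w]_C = P [w]_G = <6, 4, -10>.
Then [w]_U = Q [w]_C = <28, 32, 12>.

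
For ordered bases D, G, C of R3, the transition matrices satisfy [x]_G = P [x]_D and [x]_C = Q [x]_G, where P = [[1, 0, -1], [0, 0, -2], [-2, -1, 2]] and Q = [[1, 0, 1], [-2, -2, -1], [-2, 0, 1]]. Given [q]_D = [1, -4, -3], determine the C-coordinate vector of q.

[0, -16, -12]

Composing the changes, [q]_C = Q P [q]_D.
Q P = [[-1, -1, 1], [0, 1, 4], [-4, -1, 4]]; applying this to [1, -4, -3] gives [0, -16, -12].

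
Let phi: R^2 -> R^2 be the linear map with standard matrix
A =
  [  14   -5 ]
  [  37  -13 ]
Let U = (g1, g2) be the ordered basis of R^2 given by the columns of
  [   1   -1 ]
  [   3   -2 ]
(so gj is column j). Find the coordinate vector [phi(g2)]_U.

Compute phi(g2) = A g2 = (-4, -11) in standard coordinates.
Then write this in U-coordinates: solve for y in y_1 g1 + y_2 g2 = (-4, -11).
This gives y = (-3, 1), which is column 2 of [phi]_U.

(-3, 1)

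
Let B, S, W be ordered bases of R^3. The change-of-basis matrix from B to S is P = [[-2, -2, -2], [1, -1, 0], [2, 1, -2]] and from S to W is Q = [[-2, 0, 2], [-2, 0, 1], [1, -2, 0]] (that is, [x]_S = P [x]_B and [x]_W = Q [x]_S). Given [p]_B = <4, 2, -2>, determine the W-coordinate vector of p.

<44, 30, -12>

First [p]_S = P [p]_B = <-8, 2, 14>.
Then [p]_W = Q [p]_S = <44, 30, -12>.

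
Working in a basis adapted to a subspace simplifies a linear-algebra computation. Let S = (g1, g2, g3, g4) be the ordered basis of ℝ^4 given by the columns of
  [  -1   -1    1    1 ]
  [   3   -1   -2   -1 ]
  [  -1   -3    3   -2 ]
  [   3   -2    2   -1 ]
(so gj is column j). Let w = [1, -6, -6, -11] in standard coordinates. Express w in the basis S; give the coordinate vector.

Write w = c_1 g1 + ... + c_4 g4 and solve for the c_i.
Solving this 4x4 system gives c = (-2, 1, -1, 1).
Check: -2g1 + g2 - g3 + g4 = [1, -6, -6, -11].

[-2, 1, -1, 1]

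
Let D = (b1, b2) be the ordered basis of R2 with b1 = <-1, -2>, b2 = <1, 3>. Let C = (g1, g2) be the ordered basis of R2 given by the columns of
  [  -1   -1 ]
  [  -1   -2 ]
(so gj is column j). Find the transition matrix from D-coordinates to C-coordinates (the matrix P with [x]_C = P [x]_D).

[[0, 1], [1, -2]]

Column j of P is [bj]_C, since P maps D-coordinates to C-coordinates.
Expressing b1 in C: b1 = 0·g1 + g2, so column 1 of P is <0, 1>.
Doing the same for each bj gives P = [[0, 1], [1, -2]].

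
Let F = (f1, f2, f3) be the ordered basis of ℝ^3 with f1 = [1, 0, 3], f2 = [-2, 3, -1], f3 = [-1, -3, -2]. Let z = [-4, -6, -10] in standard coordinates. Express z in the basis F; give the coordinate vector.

[z]_F is the unique c with M c = z, where M has columns f1, ..., f3.
Gaussian elimination on [M | z] yields c = (-2, 0, 2).
Check: -2f1 + 0·f2 + 2f3 = [-4, -6, -10].

[-2, 0, 2]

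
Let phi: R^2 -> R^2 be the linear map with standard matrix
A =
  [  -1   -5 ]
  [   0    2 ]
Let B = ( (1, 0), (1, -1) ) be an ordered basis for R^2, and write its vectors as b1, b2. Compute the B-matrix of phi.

With P the matrix whose columns are b1, b2, [phi]_B = P^(-1) A P.
Column by column: phi(b1) = A b1 = (-1, 0); its B-coordinates (-1, 0) give column 1.
Continuing for each basis vector yields [phi]_B = [[-1, 2], [0, 2]].

[[-1, 2], [0, 2]]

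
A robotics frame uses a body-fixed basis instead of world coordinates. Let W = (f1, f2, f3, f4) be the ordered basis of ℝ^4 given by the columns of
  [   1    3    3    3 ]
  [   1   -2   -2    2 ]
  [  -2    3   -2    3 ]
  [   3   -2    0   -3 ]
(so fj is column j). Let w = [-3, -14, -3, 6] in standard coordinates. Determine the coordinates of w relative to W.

[0, 3, 0, -4]

Write w = c_1 f1 + ... + c_4 f4 and solve for the c_i.
Row-reducing the augmented matrix [M | w] gives c = (0, 3, 0, -4).
Check: 0·f1 + 3f2 + 0·f3 - 4f4 = [-3, -14, -3, 6].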